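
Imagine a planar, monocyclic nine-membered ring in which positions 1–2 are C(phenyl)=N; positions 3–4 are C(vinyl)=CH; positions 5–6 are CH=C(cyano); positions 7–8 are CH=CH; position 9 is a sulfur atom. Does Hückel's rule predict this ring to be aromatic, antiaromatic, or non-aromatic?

Check conjugation: each doubly-bonded ring atom is sp² with one p-orbital electron; each sp² =N– keeps its lone pair in-plane and puts one electron into the π system; the sulfur donates one lone pair from its p orbital — every position has a p orbital, so the cyclic π system is continuous.
π-electron count: 4 × 2 = 8 from the double-bond units + 2 from the S atom = 10.
Since 10 = 4·2 + 2, the ring meets the 4n+2 criterion.

Aromatic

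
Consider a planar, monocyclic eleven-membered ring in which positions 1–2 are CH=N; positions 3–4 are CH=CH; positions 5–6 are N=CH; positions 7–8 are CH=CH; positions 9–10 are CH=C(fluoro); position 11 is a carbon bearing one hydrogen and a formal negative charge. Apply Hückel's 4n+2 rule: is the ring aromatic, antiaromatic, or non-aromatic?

All ring atoms are sp² and supply a p orbital to the ring (each doubly-bonded ring atom is sp² with one p-orbital electron; each =N– nitrogen is pyridine-type (lone pair in the sp² plane, one electron in the p orbital); the carbanion's lone pair occupies the p orbital); the conjugation is uninterrupted.
Adding the contributions, 5 × 2 = 10 from the double-bond units + 2 from the CH(-) atom = 12.
A 4n π count (12, n = 3) in a planar conjugated ring means antiaromatic.

Antiaromatic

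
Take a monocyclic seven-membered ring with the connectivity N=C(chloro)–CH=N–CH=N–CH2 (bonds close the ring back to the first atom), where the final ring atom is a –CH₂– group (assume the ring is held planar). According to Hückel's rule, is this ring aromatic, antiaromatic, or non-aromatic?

The CH2 position has four σ bonds — the tetrahedral CH₂ carbon is sp³ and has no p orbital in the ring π system — so the cyclic conjugation is interrupted.
A ring that is not fully conjugated cannot be aromatic or antiaromatic regardless of its π-electron count.

Non-aromatic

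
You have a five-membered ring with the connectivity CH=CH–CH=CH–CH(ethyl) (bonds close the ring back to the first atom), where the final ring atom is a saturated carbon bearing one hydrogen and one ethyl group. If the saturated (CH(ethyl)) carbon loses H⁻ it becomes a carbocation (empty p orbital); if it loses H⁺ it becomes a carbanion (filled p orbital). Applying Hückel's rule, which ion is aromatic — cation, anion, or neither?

The anion

Both ions have a continuous loop of p orbitals — each ring atom is sp².
Cation: 2 × 2 + 0 = 4 π electrons → 4(1), antiaromatic.
Anion: 2 × 2 + 2 = 6 π electrons → 4(1)+2, aromatic.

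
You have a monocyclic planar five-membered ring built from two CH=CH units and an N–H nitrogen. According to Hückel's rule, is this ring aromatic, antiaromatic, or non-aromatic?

The p orbitals form a continuous loop: each doubly-bonded ring atom is sp² with one p-orbital electron; the pyrrole-type nitrogen donates its lone pair from the p orbital. The ring is fully conjugated.
Tallying contributions gives 2 × 2 = 4 from the double-bond units + 2 from the NH atom = 6.
6 = 4(1) + 2, which satisfies Hückel's 4n+2 rule.
This is pyrrole.

Aromatic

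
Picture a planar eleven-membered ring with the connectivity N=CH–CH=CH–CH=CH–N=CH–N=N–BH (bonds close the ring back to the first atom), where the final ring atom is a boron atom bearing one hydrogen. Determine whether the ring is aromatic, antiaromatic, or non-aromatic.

All ring atoms are sp² and supply a p orbital to the ring (the double-bond atoms are sp², each contributing one p electron; each sp² =N– keeps its lone pair in-plane and puts one electron into the π system; the boron has an empty p orbital); the conjugation is uninterrupted.
Counting π electrons: 5 × 2 = 10 from the double-bond units + 0 from the BH atom = 10.
That gives a 4n+2 count (10, n = 2).

Aromatic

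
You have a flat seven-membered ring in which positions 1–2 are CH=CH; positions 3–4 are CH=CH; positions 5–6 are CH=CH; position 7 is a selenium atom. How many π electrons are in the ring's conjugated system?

8

The p orbitals form a continuous loop: each doubly-bonded ring atom is sp² with one p-orbital electron; the selenium donates one lone pair from its p orbital. The ring is fully conjugated.
Counting π electrons: 3 × 2 = 6 from the double-bond units + 2 from the Se atom = 8.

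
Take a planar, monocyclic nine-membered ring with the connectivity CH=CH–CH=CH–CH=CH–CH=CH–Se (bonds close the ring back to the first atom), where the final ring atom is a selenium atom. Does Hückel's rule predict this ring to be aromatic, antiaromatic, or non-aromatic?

Aromatic

The p orbitals form a continuous loop: each doubly-bonded ring atom is sp² with one p-orbital electron; the selenium donates one lone pair from its p orbital. The ring is fully conjugated.
Adding the contributions, 4 × 2 = 8 from the double-bond units + 2 from the Se atom = 10.
That gives a 4n+2 count (10, n = 2).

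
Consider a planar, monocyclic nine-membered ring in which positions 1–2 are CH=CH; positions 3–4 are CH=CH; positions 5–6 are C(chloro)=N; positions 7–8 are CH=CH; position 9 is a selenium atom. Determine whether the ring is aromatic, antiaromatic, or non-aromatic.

Every ring atom contributes a p orbital perpendicular to the ring (each doubly-bonded ring atom is sp² with one p-orbital electron; each =N– nitrogen is pyridine-type (lone pair in the sp² plane, one electron in the p orbital); the selenium donates one lone pair from its p orbital), so the π system is cyclic and fully conjugated.
Tallying contributions gives 4 × 2 = 8 from the double-bond units + 2 from the Se atom = 10.
10 = 4(2) + 2, which satisfies Hückel's 4n+2 rule.

Aromatic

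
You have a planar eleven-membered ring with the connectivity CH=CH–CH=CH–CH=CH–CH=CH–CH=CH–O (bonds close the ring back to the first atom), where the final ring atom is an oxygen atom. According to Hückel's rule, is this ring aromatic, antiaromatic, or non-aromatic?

All ring atoms are sp² and supply a p orbital to the ring (the double-bond atoms are sp², each contributing one p electron; the oxygen donates one lone pair from its p orbital); the conjugation is uninterrupted.
Tallying contributions gives 5 × 2 = 10 from the double-bond units + 2 from the O atom = 12.
12 = 4(3); a planar, fully conjugated 4n system is antiaromatic.

Antiaromatic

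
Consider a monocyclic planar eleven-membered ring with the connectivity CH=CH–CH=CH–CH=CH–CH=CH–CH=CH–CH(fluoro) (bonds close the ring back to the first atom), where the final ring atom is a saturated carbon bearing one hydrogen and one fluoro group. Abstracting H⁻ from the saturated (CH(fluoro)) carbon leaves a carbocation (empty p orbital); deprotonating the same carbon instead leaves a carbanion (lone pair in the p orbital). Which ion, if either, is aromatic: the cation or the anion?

The cation

In either ion the ring is fully conjugated: every atom, including the new sp² carbon, supplies a p orbital.
Cation: 5 × 2 + 0 = 10 π electrons → 4(2)+2, aromatic.
Anion: 5 × 2 + 2 = 12 π electrons → 4(3), antiaromatic.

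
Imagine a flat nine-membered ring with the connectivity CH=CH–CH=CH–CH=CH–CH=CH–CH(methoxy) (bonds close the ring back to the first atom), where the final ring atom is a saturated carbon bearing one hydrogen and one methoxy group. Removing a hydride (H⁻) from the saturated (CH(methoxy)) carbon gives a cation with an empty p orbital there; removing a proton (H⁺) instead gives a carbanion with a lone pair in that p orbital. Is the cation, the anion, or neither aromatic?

Both ions have a continuous loop of p orbitals — each ring atom is sp².
Cation: 4 × 2 + 0 = 8 π electrons → 4(2), antiaromatic.
Anion: 4 × 2 + 2 = 10 π electrons → 4(2)+2, aromatic.

The anion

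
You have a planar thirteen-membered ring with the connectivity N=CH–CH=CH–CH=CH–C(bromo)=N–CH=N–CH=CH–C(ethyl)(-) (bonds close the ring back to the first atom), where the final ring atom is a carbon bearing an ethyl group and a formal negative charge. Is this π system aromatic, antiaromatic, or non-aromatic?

Aromatic

The p orbitals form a continuous loop: the double-bond atoms are sp², each contributing one p electron; the doubly-bonded nitrogens are pyridine-type — their lone pairs lie in the ring plane, leaving one electron in the p orbital; the carbanion's lone pair occupies the p orbital. The ring is fully conjugated.
π-electron count: 6 × 2 = 12 from the double-bond units + 2 from the C(ethyl)(-) atom = 14.
14 = 4(3) + 2, which satisfies Hückel's 4n+2 rule.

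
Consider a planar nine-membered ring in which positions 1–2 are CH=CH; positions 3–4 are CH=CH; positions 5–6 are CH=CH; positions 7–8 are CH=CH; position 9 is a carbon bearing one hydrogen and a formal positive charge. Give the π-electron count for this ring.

The p orbitals form a continuous loop: every atom in a ring double bond is sp² and brings one electron to the p orbital; the carbocation has an empty p orbital. The ring is fully conjugated.
Adding the contributions, 4 × 2 = 8 from the double-bond units + 0 from the CH(+) atom = 8.

8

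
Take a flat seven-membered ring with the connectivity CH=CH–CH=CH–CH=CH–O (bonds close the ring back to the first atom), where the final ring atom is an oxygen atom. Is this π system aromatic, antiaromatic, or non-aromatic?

Antiaromatic

Check conjugation: each doubly-bonded ring atom is sp² with one p-orbital electron; the oxygen donates one lone pair from its p orbital — every position has a p orbital, so the cyclic π system is continuous.
π-electron count: 3 × 2 = 6 from the double-bond units + 2 from the O atom = 8.
A 4n π count (8, n = 2) in a planar conjugated ring means antiaromatic.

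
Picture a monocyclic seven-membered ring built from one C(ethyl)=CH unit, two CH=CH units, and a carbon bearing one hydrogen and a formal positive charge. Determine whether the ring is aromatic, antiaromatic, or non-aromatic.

The p orbitals form a continuous loop: every atom in a ring double bond is sp² and brings one electron to the p orbital; the carbocation has an empty p orbital. The ring is fully conjugated.
π-electron count: 3 × 2 = 6 from the double-bond units + 0 from the CH(+) atom = 6.
Since 6 = 4·1 + 2, the ring meets the 4n+2 criterion.

Aromatic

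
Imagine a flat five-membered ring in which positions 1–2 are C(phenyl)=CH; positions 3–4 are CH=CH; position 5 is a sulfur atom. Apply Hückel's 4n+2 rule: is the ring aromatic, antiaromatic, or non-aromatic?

Aromatic

Every ring atom contributes a p orbital perpendicular to the ring (the double-bond atoms are sp², each contributing one p electron; the sulfur donates one lone pair from its p orbital), so the π system is cyclic and fully conjugated.
Adding the contributions, 2 × 2 = 4 from the double-bond units + 2 from the S atom = 6.
Since 6 = 4·1 + 2, the ring meets the 4n+2 criterion.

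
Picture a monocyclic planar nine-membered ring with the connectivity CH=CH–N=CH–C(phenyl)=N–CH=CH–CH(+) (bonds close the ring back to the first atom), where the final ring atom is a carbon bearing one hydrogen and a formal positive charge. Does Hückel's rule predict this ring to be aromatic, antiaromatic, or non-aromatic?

Antiaromatic

Every ring atom contributes a p orbital perpendicular to the ring (every atom in a ring double bond is sp² and brings one electron to the p orbital; the doubly-bonded nitrogens are pyridine-type — their lone pairs lie in the ring plane, leaving one electron in the p orbital; the carbocation has an empty p orbital), so the π system is cyclic and fully conjugated.
Counting π electrons: 4 × 2 = 8 from the double-bond units + 0 from the CH(+) atom = 8.
With 8 = 4·2 π electrons, Hückel's rule classifies the planar ring as antiaromatic.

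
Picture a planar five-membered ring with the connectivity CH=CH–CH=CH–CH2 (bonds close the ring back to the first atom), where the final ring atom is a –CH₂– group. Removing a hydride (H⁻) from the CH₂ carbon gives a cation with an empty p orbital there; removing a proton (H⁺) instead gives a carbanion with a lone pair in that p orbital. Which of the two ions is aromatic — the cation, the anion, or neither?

The anion

In either ion the ring is fully conjugated: every atom, including the new sp² carbon, supplies a p orbital.
Cation: 2 × 2 + 0 = 4 π electrons → 4(1), antiaromatic.
Anion: 2 × 2 + 2 = 6 π electrons → 4(1)+2, aromatic.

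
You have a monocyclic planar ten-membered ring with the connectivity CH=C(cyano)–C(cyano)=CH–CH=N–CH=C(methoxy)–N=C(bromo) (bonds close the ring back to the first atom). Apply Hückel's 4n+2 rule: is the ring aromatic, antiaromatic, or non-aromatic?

Aromatic

Every ring atom contributes a p orbital perpendicular to the ring (the double-bond atoms are sp², each contributing one p electron; each =N– nitrogen is pyridine-type (lone pair in the sp² plane, one electron in the p orbital)), so the π system is cyclic and fully conjugated.
Tallying contributions gives 5 × 2 = 10 from the 5 double-bond units.
With 10 π electrons (n = 2), the Hückel 4n+2 condition holds.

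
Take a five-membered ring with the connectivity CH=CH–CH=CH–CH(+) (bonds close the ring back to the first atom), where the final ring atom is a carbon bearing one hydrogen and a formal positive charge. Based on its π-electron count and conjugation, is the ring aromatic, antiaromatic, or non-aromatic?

The p orbitals form a continuous loop: each doubly-bonded ring atom is sp² with one p-orbital electron; the carbocation has an empty p orbital. The ring is fully conjugated.
Adding the contributions, 2 × 2 = 4 from the double-bond units + 0 from the CH(+) atom = 4.
With 4 = 4·1 π electrons, Hückel's rule classifies the planar ring as antiaromatic.
(This ring is the cyclopentadienyl cation.)

Antiaromatic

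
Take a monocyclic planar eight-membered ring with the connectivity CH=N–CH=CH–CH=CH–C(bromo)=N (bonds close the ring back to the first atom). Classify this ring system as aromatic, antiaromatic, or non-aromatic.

All ring atoms are sp² and supply a p orbital to the ring (each doubly-bonded ring atom is sp² with one p-orbital electron; each sp² =N– keeps its lone pair in-plane and puts one electron into the π system); the conjugation is uninterrupted.
Tallying contributions gives 4 × 2 = 8 from the 4 double-bond units.
A 4n π count (8, n = 2) in a planar conjugated ring means antiaromatic.

Antiaromatic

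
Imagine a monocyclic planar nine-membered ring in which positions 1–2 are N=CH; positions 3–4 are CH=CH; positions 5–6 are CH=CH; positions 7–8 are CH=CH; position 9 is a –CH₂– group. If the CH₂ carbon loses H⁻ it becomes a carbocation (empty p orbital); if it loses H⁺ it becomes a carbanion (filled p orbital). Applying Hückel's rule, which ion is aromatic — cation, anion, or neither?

The anion

Both ions have a continuous loop of p orbitals — each ring atom is sp².
Cation: 4 × 2 + 0 = 8 π electrons → 4(2), antiaromatic.
Anion: 4 × 2 + 2 = 10 π electrons → 4(2)+2, aromatic.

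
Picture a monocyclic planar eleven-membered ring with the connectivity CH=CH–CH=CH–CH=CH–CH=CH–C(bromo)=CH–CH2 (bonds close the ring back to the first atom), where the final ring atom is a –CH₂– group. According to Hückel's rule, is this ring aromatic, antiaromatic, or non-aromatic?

Non-aromatic

The CH2 carbon is saturated: the tetrahedral CH₂ carbon is sp³ and has no p orbital in the ring π system. Conjugation is not continuous around the ring.
Broken conjugation rules out both aromaticity and antiaromaticity.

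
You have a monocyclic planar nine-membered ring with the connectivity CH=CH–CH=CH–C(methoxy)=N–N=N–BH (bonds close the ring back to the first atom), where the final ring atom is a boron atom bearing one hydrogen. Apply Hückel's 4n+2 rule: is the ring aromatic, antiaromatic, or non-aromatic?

Antiaromatic

Check conjugation: the double-bond atoms are sp², each contributing one p electron; the doubly-bonded nitrogens are pyridine-type — their lone pairs lie in the ring plane, leaving one electron in the p orbital; the boron has an empty p orbital — every position has a p orbital, so the cyclic π system is continuous.
Counting π electrons: 4 × 2 = 8 from the double-bond units + 0 from the BH atom = 8.
8 is a 4n count (n = 2), so the planar conjugated ring is antiaromatic.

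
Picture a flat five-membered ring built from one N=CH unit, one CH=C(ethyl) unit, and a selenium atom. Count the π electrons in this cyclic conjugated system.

Check conjugation: each doubly-bonded ring atom is sp² with one p-orbital electron; the doubly-bonded nitrogens are pyridine-type — their lone pairs lie in the ring plane, leaving one electron in the p orbital; the selenium donates one lone pair from its p orbital — every position has a p orbital, so the cyclic π system is continuous.
Adding the contributions, 2 × 2 = 4 from the double-bond units + 2 from the Se atom = 6.

6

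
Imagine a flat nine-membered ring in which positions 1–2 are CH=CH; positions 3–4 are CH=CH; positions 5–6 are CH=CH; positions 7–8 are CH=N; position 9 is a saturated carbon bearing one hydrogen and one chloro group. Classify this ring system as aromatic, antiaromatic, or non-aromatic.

Non-aromatic

Because that saturated carbon is sp³ and has no p orbital in the ring π system at the CH(chloro) position, the π system cannot extend all the way around the ring.
Hückel's rule only applies to fully conjugated rings, so this one is simply non-aromatic.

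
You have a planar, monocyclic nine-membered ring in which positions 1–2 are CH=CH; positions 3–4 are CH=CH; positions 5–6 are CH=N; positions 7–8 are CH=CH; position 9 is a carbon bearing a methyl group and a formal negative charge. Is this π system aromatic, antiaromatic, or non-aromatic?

Aromatic

Check conjugation: every atom in a ring double bond is sp² and brings one electron to the p orbital; the doubly-bonded nitrogens are pyridine-type — their lone pairs lie in the ring plane, leaving one electron in the p orbital; the carbanion's lone pair occupies the p orbital — every position has a p orbital, so the cyclic π system is continuous.
π-electron count: 4 × 2 = 8 from the double-bond units + 2 from the C(methyl)(-) atom = 10.
Since 10 = 4·2 + 2, the ring meets the 4n+2 criterion.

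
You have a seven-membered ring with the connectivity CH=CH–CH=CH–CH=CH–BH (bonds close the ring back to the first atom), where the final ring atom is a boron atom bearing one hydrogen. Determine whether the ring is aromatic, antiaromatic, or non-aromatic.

Aromatic

Every ring atom contributes a p orbital perpendicular to the ring (each doubly-bonded ring atom is sp² with one p-orbital electron; the boron has an empty p orbital), so the π system is cyclic and fully conjugated.
π-electron count: 3 × 2 = 6 from the double-bond units + 0 from the BH atom = 6.
6 = 4(1) + 2, which satisfies Hückel's 4n+2 rule.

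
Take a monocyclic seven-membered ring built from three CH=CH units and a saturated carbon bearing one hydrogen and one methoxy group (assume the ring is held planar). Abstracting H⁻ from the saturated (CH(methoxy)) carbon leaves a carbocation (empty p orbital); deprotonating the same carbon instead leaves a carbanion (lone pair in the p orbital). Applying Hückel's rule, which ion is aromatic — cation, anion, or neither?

The cation

Once that carbon is sp², every ring atom has a p orbital and both ions are fully conjugated.
Cation: 3 × 2 + 0 = 6 π electrons → 4(1)+2, aromatic.
Anion: 3 × 2 + 2 = 8 π electrons → 4(2), antiaromatic.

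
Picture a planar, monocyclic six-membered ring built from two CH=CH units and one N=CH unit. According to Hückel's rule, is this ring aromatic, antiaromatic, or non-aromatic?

Aromatic

All ring atoms are sp² and supply a p orbital to the ring (every atom in a ring double bond is sp² and brings one electron to the p orbital; each sp² =N– keeps its lone pair in-plane and puts one electron into the π system); the conjugation is uninterrupted.
Counting π electrons: 3 × 2 = 6 from the 3 double-bond units.
That gives a 4n+2 count (6, n = 1).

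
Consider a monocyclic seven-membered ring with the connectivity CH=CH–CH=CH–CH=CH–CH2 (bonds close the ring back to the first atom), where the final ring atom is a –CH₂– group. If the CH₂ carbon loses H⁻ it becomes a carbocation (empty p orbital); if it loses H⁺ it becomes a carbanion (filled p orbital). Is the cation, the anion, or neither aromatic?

Both ions have a continuous loop of p orbitals — each ring atom is sp².
Cation: 3 × 2 + 0 = 6 π electrons → 4(1)+2, aromatic.
Anion: 3 × 2 + 2 = 8 π electrons → 4(2), antiaromatic.

The cation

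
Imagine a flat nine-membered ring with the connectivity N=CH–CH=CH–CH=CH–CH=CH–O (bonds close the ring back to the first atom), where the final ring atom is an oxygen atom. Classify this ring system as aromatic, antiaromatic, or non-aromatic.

Aromatic

Check conjugation: the double-bond atoms are sp², each contributing one p electron; each =N– nitrogen is pyridine-type (lone pair in the sp² plane, one electron in the p orbital); the oxygen donates one lone pair from its p orbital — every position has a p orbital, so the cyclic π system is continuous.
Tallying contributions gives 4 × 2 = 8 from the double-bond units + 2 from the O atom = 10.
That gives a 4n+2 count (10, n = 2).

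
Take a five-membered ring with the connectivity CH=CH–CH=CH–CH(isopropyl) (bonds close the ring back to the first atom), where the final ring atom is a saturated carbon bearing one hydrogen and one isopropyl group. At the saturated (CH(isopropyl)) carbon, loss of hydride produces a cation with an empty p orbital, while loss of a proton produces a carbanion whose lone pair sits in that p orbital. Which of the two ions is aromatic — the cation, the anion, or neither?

The anion

Both ions have a continuous loop of p orbitals — each ring atom is sp².
Cation: 2 × 2 + 0 = 4 π electrons → 4(1), antiaromatic.
Anion: 2 × 2 + 2 = 6 π electrons → 4(1)+2, aromatic.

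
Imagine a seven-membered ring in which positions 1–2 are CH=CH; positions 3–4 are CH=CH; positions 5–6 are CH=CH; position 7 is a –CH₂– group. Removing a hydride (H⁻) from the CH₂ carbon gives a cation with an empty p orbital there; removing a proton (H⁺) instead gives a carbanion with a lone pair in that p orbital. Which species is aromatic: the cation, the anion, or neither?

Once that carbon is sp², every ring atom has a p orbital and both ions are fully conjugated.
Cation: 3 × 2 + 0 = 6 π electrons → 4(1)+2, aromatic.
Anion: 3 × 2 + 2 = 8 π electrons → 4(2), antiaromatic.

The cation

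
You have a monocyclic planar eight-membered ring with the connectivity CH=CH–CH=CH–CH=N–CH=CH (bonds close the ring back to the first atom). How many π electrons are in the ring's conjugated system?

All ring atoms are sp² and supply a p orbital to the ring (each doubly-bonded ring atom is sp² with one p-orbital electron; each =N– nitrogen is pyridine-type (lone pair in the sp² plane, one electron in the p orbital)); the conjugation is uninterrupted.
Counting π electrons: 4 × 2 = 8 from the 4 double-bond units.

8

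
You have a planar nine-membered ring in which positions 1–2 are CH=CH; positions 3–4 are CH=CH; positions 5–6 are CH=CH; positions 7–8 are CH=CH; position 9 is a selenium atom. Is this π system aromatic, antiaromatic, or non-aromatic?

Every ring atom contributes a p orbital perpendicular to the ring (the double-bond atoms are sp², each contributing one p electron; the selenium donates one lone pair from its p orbital), so the π system is cyclic and fully conjugated.
Tallying contributions gives 4 × 2 = 8 from the double-bond units + 2 from the Se atom = 10.
10 = 4(2) + 2, which satisfies Hückel's 4n+2 rule.

Aromatic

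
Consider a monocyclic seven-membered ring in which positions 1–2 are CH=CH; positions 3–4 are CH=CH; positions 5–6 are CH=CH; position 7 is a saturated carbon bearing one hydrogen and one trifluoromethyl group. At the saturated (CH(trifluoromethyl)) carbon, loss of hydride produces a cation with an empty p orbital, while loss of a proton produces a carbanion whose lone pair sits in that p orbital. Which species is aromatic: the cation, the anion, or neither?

The cation

Both ions have a continuous loop of p orbitals — each ring atom is sp².
Cation: 3 × 2 + 0 = 6 π electrons → 4(1)+2, aromatic.
Anion: 3 × 2 + 2 = 8 π electrons → 4(2), antiaromatic.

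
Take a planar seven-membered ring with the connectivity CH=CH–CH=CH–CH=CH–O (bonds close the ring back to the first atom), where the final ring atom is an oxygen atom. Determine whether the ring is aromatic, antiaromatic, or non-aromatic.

Check conjugation: every atom in a ring double bond is sp² and brings one electron to the p orbital; the oxygen donates one lone pair from its p orbital — every position has a p orbital, so the cyclic π system is continuous.
Tallying contributions gives 3 × 2 = 6 from the double-bond units + 2 from the O atom = 8.
8 = 4(2); a planar, fully conjugated 4n system is antiaromatic.

Antiaromatic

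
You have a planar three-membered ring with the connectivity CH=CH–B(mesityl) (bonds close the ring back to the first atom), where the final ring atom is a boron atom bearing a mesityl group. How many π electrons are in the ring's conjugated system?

Every ring atom contributes a p orbital perpendicular to the ring (the double-bond atoms are sp², each contributing one p electron; the boron has an empty p orbital), so the π system is cyclic and fully conjugated.
Adding the contributions, 1 × 2 = 2 from the double-bond unit + 0 from the B(mesityl) atom = 2.

2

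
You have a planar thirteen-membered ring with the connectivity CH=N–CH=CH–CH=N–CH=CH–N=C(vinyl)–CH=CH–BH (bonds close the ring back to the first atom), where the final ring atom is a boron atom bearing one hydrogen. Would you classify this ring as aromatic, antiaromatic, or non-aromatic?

Antiaromatic

The p orbitals form a continuous loop: the double-bond atoms are sp², each contributing one p electron; the doubly-bonded nitrogens are pyridine-type — their lone pairs lie in the ring plane, leaving one electron in the p orbital; the boron has an empty p orbital. The ring is fully conjugated.
Adding the contributions, 6 × 2 = 12 from the double-bond units + 0 from the BH atom = 12.
A 4n π count (12, n = 3) in a planar conjugated ring means antiaromatic.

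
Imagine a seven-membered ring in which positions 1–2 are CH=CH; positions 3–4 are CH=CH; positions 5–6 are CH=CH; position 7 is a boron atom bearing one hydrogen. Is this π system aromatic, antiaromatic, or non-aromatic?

Aromatic

Every ring atom contributes a p orbital perpendicular to the ring (the double-bond atoms are sp², each contributing one p electron; the boron has an empty p orbital), so the π system is cyclic and fully conjugated.
Adding the contributions, 3 × 2 = 6 from the double-bond units + 0 from the BH atom = 6.
With 6 π electrons (n = 1), the Hückel 4n+2 condition holds.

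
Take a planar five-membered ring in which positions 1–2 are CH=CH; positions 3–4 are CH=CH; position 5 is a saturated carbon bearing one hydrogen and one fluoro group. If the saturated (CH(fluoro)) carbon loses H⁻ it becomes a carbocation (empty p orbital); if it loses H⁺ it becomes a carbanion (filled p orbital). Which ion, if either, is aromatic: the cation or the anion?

The anion

In either ion the ring is fully conjugated: every atom, including the new sp² carbon, supplies a p orbital.
Cation: 2 × 2 + 0 = 4 π electrons → 4(1), antiaromatic.
Anion: 2 × 2 + 2 = 6 π electrons → 4(1)+2, aromatic.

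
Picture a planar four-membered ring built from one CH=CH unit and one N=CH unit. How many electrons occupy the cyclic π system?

The p orbitals form a continuous loop: the double-bond atoms are sp², each contributing one p electron; each =N– nitrogen is pyridine-type (lone pair in the sp² plane, one electron in the p orbital). The ring is fully conjugated.
Counting π electrons: 2 × 2 = 4 from the 2 double-bond units.

4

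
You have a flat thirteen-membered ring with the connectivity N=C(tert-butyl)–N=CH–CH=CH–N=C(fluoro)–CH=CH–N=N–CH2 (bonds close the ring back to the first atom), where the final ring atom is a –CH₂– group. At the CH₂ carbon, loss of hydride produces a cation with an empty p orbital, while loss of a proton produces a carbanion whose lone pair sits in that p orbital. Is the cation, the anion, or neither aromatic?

The anion

Both ions have a continuous loop of p orbitals — each ring atom is sp².
Cation: 6 × 2 + 0 = 12 π electrons → 4(3), antiaromatic.
Anion: 6 × 2 + 2 = 14 π electrons → 4(3)+2, aromatic.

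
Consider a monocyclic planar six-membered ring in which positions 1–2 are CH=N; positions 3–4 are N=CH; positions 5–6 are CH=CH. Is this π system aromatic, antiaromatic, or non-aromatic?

Aromatic

Every ring atom contributes a p orbital perpendicular to the ring (every atom in a ring double bond is sp² and brings one electron to the p orbital; each sp² =N– keeps its lone pair in-plane and puts one electron into the π system), so the π system is cyclic and fully conjugated.
Adding the contributions, 3 × 2 = 6 from the 3 double-bond units.
With 6 π electrons (n = 1), the Hückel 4n+2 condition holds.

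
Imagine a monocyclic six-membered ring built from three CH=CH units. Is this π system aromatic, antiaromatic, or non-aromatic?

Aromatic

All ring atoms are sp² and supply a p orbital to the ring (the double-bond atoms are sp², each contributing one p electron); the conjugation is uninterrupted.
π-electron count: 3 × 2 = 6 from the 3 double-bond units.
That gives a 4n+2 count (6, n = 1).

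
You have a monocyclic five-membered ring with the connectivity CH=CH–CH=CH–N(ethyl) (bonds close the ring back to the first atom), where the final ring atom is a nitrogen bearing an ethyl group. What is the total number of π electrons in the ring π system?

The p orbitals form a continuous loop: each doubly-bonded ring atom is sp² with one p-orbital electron; the pyrrole-type nitrogen donates its lone pair from the p orbital. The ring is fully conjugated.
Tallying contributions gives 2 × 2 = 4 from the double-bond units + 2 from the N(ethyl) atom = 6.

6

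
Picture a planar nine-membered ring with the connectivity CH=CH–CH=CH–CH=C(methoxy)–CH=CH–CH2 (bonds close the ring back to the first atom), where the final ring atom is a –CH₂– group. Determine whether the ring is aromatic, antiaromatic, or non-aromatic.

Because the tetrahedral CH₂ carbon is sp³ and has no p orbital in the ring π system at the CH2 position, the π system cannot extend all the way around the ring.
Broken conjugation rules out both aromaticity and antiaromaticity.

Non-aromatic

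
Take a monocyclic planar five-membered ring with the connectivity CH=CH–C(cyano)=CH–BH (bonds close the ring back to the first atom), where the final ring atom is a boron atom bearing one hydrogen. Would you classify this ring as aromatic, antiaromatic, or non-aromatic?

Antiaromatic

Every ring atom contributes a p orbital perpendicular to the ring (each doubly-bonded ring atom is sp² with one p-orbital electron; the boron has an empty p orbital), so the π system is cyclic and fully conjugated.
Adding the contributions, 2 × 2 = 4 from the double-bond units + 0 from the BH atom = 4.
4 is a 4n count (n = 1), so the planar conjugated ring is antiaromatic.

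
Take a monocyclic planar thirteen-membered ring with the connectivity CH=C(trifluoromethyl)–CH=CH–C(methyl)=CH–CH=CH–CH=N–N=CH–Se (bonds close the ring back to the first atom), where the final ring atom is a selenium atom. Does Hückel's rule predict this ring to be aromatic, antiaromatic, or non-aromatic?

Aromatic

The p orbitals form a continuous loop: the double-bond atoms are sp², each contributing one p electron; each sp² =N– keeps its lone pair in-plane and puts one electron into the π system; the selenium donates one lone pair from its p orbital. The ring is fully conjugated.
Tallying contributions gives 6 × 2 = 12 from the double-bond units + 2 from the Se atom = 14.
With 14 π electrons (n = 3), the Hückel 4n+2 condition holds.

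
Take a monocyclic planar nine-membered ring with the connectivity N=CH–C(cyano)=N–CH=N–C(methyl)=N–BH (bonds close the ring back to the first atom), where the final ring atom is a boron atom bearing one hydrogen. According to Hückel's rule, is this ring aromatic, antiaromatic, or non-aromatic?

Check conjugation: every atom in a ring double bond is sp² and brings one electron to the p orbital; each sp² =N– keeps its lone pair in-plane and puts one electron into the π system; the boron has an empty p orbital — every position has a p orbital, so the cyclic π system is continuous.
π-electron count: 4 × 2 = 8 from the double-bond units + 0 from the BH atom = 8.
8 is a 4n count (n = 2), so the planar conjugated ring is antiaromatic.

Antiaromatic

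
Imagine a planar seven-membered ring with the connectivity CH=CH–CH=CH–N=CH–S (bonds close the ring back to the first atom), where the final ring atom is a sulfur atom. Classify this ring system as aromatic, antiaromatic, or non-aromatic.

Antiaromatic

All ring atoms are sp² and supply a p orbital to the ring (each doubly-bonded ring atom is sp² with one p-orbital electron; each =N– nitrogen is pyridine-type (lone pair in the sp² plane, one electron in the p orbital); the sulfur donates one lone pair from its p orbital); the conjugation is uninterrupted.
π-electron count: 3 × 2 = 6 from the double-bond units + 2 from the S atom = 8.
With 8 = 4·2 π electrons, Hückel's rule classifies the planar ring as antiaromatic.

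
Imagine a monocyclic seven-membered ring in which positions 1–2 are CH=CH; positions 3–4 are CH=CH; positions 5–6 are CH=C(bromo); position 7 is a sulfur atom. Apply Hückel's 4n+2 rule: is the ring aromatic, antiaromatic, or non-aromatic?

Antiaromatic

Check conjugation: each doubly-bonded ring atom is sp² with one p-orbital electron; the sulfur donates one lone pair from its p orbital — every position has a p orbital, so the cyclic π system is continuous.
Adding the contributions, 3 × 2 = 6 from the double-bond units + 2 from the S atom = 8.
A 4n π count (8, n = 2) in a planar conjugated ring means antiaromatic.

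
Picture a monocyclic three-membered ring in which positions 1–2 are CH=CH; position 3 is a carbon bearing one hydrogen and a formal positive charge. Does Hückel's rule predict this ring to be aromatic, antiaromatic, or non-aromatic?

The p orbitals form a continuous loop: the double-bond atoms are sp², each contributing one p electron; the carbocation has an empty p orbital. The ring is fully conjugated.
π-electron count: 1 × 2 = 2 from the double-bond unit + 0 from the CH(+) atom = 2.
With 2 π electrons (n = 0), the Hückel 4n+2 condition holds.
(This ring is the cyclopropenyl cation.)

Aromatic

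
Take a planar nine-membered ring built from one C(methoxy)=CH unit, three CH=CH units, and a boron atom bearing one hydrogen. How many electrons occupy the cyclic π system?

8

The p orbitals form a continuous loop: each doubly-bonded ring atom is sp² with one p-orbital electron; the boron has an empty p orbital. The ring is fully conjugated.
Adding the contributions, 4 × 2 = 8 from the double-bond units + 0 from the BH atom = 8.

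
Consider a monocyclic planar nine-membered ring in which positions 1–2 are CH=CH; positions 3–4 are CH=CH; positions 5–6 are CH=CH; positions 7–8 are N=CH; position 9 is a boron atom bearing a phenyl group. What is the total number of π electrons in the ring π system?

Every ring atom contributes a p orbital perpendicular to the ring (the double-bond atoms are sp², each contributing one p electron; each =N– nitrogen is pyridine-type (lone pair in the sp² plane, one electron in the p orbital); the boron has an empty p orbital), so the π system is cyclic and fully conjugated.
Counting π electrons: 4 × 2 = 8 from the double-bond units + 0 from the B(phenyl) atom = 8.

8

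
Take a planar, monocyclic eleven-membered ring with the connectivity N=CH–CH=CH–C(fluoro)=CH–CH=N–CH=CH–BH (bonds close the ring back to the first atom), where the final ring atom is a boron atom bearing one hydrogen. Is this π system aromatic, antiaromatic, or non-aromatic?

Check conjugation: each doubly-bonded ring atom is sp² with one p-orbital electron; each sp² =N– keeps its lone pair in-plane and puts one electron into the π system; the boron has an empty p orbital — every position has a p orbital, so the cyclic π system is continuous.
π-electron count: 5 × 2 = 10 from the double-bond units + 0 from the BH atom = 10.
That gives a 4n+2 count (10, n = 2).

Aromatic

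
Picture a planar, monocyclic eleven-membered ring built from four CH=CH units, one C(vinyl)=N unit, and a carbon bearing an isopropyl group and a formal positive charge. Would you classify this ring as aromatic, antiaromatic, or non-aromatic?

Aromatic

All ring atoms are sp² and supply a p orbital to the ring (the double-bond atoms are sp², each contributing one p electron; each =N– nitrogen is pyridine-type (lone pair in the sp² plane, one electron in the p orbital); the carbocation has an empty p orbital); the conjugation is uninterrupted.
Adding the contributions, 5 × 2 = 10 from the double-bond units + 0 from the C(isopropyl)(+) atom = 10.
Since 10 = 4·2 + 2, the ring meets the 4n+2 criterion.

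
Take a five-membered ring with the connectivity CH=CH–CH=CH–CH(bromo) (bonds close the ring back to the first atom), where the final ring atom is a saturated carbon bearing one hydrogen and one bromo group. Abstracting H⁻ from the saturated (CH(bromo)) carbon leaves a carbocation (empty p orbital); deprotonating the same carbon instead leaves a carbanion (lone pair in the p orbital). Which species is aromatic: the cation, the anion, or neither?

The anion

Both ions have a continuous loop of p orbitals — each ring atom is sp².
Cation: 2 × 2 + 0 = 4 π electrons → 4(1), antiaromatic.
Anion: 2 × 2 + 2 = 6 π electrons → 4(1)+2, aromatic.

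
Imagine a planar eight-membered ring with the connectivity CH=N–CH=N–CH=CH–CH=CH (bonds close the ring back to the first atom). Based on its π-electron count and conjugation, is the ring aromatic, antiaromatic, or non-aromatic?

Every ring atom contributes a p orbital perpendicular to the ring (each doubly-bonded ring atom is sp² with one p-orbital electron; the doubly-bonded nitrogens are pyridine-type — their lone pairs lie in the ring plane, leaving one electron in the p orbital), so the π system is cyclic and fully conjugated.
Tallying contributions gives 4 × 2 = 8 from the 4 double-bond units.
8 = 4(2); a planar, fully conjugated 4n system is antiaromatic.

Antiaromatic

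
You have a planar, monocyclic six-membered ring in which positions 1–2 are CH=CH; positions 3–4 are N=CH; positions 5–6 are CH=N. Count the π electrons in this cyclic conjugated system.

6

The p orbitals form a continuous loop: every atom in a ring double bond is sp² and brings one electron to the p orbital; each sp² =N– keeps its lone pair in-plane and puts one electron into the π system. The ring is fully conjugated.
Tallying contributions gives 3 × 2 = 6 from the 3 double-bond units.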